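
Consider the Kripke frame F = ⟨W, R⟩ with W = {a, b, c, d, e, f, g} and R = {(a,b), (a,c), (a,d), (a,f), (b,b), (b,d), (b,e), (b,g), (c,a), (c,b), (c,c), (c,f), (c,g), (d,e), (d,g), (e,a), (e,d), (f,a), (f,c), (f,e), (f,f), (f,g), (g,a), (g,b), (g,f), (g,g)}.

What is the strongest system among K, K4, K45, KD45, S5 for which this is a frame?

K

Transitive (axiom 4): no — a R b and b R e, but not a R e.
Euclidean (axiom 5): no — a R b and a R c, but not b R c.
Serial (axiom D): yes — every world has a successor (e.g. a R b).
Reflexive (axiom T): no — a is not related to itself.
So F validates K; K4 would additionally require R to be transitive. The strongest is K.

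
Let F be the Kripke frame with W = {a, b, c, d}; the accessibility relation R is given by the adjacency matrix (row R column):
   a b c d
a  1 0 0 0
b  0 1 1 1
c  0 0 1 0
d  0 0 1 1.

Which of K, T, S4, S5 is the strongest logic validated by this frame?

S4

Reflexive (axiom T): yes — every world is R-related to itself.
Transitive (axiom 4): yes — every two-step R-path is closed by a direct edge.
Euclidean (axiom 5): no — b R c and b R d, but not c R d.
So F validates K, T, S4; S5 would additionally require R to be Euclidean. The strongest is S4.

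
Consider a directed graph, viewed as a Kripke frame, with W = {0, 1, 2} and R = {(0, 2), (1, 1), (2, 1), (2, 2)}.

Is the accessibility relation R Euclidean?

No

Euclidean: no — 2 R 1 and 2 R 2, but not 1 R 2.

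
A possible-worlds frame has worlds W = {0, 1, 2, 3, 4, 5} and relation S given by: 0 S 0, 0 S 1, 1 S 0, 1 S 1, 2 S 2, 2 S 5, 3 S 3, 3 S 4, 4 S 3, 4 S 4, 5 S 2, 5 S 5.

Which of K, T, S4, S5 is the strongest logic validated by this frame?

S5

Reflexive (axiom T): yes — every world is S-related to itself.
Transitive (axiom 4): yes — every two-step S-path is closed by a direct edge.
Euclidean (axiom 5): yes — any two successors of a common world are S-related.
So F validates K, T, S4, S5. The strongest is S5.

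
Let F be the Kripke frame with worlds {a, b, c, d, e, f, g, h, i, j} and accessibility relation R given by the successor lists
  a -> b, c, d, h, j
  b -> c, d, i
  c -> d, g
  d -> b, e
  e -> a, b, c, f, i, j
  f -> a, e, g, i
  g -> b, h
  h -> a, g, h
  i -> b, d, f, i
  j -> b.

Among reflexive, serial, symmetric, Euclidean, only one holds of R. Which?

Reflexive: no — a is not related to itself.
Serial: yes — every world has a successor (e.g. a R b).
Symmetric: no — a R b but not b R a.
Euclidean: no — a R b and a R h, but not b R h.
Only serial holds.

serial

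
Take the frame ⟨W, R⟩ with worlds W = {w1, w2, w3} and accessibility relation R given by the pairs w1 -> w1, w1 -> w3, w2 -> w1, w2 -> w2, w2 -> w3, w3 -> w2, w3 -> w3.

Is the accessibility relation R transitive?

No

Transitive: no — w1 R w3 and w3 R w2, but not w1 R w2.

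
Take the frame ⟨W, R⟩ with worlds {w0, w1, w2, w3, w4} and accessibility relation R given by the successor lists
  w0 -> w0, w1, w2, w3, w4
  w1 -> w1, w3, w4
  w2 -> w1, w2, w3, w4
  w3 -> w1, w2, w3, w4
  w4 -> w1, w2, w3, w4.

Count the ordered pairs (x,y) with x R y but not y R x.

5

Enumerating: (w0,w1), (w0,w2), (w0,w3), (w0,w4), (w2,w1).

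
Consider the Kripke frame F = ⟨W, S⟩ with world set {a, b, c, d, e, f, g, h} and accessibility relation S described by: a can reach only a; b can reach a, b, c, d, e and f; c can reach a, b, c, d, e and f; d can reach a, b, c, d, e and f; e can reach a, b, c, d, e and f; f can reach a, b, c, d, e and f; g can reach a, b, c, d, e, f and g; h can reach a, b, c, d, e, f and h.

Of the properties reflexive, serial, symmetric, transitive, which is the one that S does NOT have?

Reflexive: yes — every world is S-related to itself.
Serial: yes — every world has a successor (e.g. a S a).
Symmetric: no — b S a but not a S b.
Transitive: yes — every two-step S-path is closed by a direct edge.
Only symmetric fails.

symmetric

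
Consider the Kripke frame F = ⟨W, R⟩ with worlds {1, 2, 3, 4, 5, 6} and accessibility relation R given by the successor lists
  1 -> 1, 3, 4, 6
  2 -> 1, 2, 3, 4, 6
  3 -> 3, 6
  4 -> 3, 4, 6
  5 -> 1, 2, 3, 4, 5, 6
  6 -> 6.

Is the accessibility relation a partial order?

Yes

Reflexive: yes — every world is R-related to itself.
Transitive: yes — every two-step R-path is closed by a direct edge.
Antisymmetric: yes — no distinct pair is related both ways.
So R is a partial order.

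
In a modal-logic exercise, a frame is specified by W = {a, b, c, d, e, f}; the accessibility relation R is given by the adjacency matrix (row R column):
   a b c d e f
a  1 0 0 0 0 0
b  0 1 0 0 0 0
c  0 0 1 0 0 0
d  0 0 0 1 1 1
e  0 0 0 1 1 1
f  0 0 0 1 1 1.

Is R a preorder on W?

Yes

Reflexive: yes — every world is R-related to itself.
Transitive: yes — every two-step R-path is closed by a direct edge.
So R is a preorder.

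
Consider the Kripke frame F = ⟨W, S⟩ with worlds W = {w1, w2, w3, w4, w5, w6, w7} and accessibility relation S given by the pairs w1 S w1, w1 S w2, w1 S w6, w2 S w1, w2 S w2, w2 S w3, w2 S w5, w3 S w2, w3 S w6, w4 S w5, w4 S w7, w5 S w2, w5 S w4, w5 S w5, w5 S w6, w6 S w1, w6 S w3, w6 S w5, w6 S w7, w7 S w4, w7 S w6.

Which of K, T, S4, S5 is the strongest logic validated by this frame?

K

Reflexive (axiom T): no — w3 is not related to itself.
Transitive (axiom 4): no — w1 S w2 and w2 S w3, but not w1 S w3.
Euclidean (axiom 5): no — w1 S w2 and w1 S w6, but not w2 S w6.
So F validates K; T would additionally require S to be reflexive. The strongest is K.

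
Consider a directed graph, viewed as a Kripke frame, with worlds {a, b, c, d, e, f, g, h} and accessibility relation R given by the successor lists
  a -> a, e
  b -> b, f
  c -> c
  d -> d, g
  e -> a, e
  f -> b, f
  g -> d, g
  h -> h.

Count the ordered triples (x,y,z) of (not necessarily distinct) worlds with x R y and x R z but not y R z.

0

R is Euclidean; there are no such tuples.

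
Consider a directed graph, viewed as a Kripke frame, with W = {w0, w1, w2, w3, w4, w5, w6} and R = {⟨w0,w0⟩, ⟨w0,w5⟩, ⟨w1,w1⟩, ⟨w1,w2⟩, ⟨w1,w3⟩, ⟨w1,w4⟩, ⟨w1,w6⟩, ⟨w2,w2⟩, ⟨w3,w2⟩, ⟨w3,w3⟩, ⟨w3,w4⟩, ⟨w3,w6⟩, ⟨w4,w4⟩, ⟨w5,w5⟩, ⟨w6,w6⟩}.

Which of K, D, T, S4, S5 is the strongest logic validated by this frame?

S4

Serial (axiom D): yes — every world has a successor (e.g. w0 R w0).
Reflexive (axiom T): yes — every world is R-related to itself.
Transitive (axiom 4): yes — every two-step R-path is closed by a direct edge.
Euclidean (axiom 5): no — w1 R w2 and w1 R w3, but not w2 R w3.
So F validates K, D, T, S4; S5 would additionally require R to be Euclidean. The strongest is S4.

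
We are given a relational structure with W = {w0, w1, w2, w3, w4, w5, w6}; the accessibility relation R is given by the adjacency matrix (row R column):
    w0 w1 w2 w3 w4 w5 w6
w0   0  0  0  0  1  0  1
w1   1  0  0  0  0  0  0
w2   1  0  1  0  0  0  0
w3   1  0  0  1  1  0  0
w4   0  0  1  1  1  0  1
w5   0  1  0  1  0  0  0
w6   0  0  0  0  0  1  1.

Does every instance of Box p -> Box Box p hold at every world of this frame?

No

By correspondence theory, 4 is valid on a frame iff R is transitive.
Transitive: no — w0 R w4 and w4 R w2, but not w0 R w2.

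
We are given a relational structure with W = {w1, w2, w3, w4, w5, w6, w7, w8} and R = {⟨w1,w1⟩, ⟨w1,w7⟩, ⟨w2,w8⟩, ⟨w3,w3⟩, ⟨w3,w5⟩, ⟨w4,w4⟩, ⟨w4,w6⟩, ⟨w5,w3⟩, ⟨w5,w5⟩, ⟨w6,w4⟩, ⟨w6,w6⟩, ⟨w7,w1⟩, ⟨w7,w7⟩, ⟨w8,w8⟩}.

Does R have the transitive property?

Transitive: yes — every two-step R-path is closed by a direct edge.

Yes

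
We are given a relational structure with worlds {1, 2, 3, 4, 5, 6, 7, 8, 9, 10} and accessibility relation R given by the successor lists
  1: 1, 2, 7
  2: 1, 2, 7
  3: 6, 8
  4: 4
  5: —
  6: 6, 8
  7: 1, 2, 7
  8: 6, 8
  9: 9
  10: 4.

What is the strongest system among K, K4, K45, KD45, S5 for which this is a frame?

K45

Transitive (axiom 4): yes — every two-step R-path is closed by a direct edge.
Euclidean (axiom 5): yes — any two successors of a common world are R-related.
Serial (axiom D): no — 5 has no R-successor.
Reflexive (axiom T): no — 3 is not related to itself.
So F validates K, K4, K45; KD45 would additionally require R to be serial. The strongest is K45.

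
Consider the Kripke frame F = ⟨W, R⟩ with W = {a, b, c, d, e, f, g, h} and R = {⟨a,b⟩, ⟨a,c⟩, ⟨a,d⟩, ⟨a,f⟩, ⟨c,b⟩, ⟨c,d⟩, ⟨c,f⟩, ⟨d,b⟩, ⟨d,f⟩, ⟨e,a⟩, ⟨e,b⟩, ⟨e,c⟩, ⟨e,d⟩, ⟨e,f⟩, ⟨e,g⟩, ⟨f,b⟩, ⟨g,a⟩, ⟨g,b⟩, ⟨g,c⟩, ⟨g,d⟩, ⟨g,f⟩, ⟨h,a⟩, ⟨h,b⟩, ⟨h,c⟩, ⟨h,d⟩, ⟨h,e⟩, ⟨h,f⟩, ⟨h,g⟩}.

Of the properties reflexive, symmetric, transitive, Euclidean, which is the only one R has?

transitive

Reflexive: no — a is not related to itself.
Symmetric: no — a R b but not b R a.
Transitive: yes — every two-step R-path is closed by a direct edge.
Euclidean: no — a R b and a R c, but not b R c.
Only transitive holds.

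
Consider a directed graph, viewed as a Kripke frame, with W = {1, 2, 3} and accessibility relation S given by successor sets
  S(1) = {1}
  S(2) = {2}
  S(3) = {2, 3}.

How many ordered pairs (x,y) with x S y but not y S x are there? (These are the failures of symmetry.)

Enumerating: (3,2).

1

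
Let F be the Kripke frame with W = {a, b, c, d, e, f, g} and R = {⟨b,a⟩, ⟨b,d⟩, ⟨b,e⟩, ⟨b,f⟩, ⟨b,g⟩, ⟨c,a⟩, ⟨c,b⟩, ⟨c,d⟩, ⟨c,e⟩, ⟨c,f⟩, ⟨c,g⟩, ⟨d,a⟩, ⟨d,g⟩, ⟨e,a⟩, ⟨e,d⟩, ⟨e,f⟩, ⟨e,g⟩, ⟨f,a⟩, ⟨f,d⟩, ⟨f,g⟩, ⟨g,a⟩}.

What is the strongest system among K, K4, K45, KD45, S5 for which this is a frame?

Transitive (axiom 4): yes — every two-step R-path is closed by a direct edge.
Euclidean (axiom 5): no — b R a and b R d, but not a R d.
Serial (axiom D): no — a has no R-successor.
Reflexive (axiom T): no — a is not related to itself.
So F validates K, K4; K45 would additionally require R to be Euclidean. The strongest is K4.

K4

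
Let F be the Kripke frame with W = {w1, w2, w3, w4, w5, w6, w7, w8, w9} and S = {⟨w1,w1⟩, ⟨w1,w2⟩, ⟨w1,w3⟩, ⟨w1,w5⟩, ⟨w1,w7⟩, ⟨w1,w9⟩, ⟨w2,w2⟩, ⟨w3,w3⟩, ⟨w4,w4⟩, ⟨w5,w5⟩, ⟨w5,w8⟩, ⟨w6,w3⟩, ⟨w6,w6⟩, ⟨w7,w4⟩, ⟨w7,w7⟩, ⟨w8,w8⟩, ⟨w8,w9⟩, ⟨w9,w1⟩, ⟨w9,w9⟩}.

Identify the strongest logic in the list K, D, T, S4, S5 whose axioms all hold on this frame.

Serial (axiom D): yes — every world has a successor (e.g. w1 S w1).
Reflexive (axiom T): yes — every world is S-related to itself.
Transitive (axiom 4): no — w1 S w5 and w5 S w8, but not w1 S w8.
Euclidean (axiom 5): no — w1 S w2 and w1 S w3, but not w2 S w3.
So F validates K, D, T; S4 would additionally require S to be transitive. The strongest is T.

T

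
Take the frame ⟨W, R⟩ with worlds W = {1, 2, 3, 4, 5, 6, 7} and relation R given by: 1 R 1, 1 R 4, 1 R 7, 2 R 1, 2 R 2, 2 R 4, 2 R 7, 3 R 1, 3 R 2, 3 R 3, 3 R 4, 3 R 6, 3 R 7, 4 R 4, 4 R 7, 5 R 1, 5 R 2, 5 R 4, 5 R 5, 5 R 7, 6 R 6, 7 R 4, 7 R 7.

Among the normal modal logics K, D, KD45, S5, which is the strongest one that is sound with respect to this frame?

Serial (axiom D): yes — every world has a successor (e.g. 1 R 1).
Euclidean (axiom 5): no — 2 R 4 and 2 R 1, but not 4 R 1.
Transitive (axiom 4): yes — every two-step R-path is closed by a direct edge.
Reflexive (axiom T): yes — every world is R-related to itself.
So F validates K, D; KD45 would additionally require R to be Euclidean. The strongest is D.

D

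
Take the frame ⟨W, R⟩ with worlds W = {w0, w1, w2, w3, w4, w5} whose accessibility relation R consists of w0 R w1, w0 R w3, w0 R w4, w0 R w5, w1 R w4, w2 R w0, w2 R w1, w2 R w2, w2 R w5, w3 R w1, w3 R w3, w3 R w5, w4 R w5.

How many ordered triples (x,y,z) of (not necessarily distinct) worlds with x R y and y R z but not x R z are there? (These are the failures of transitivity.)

5

Enumerating: (w1,w4,w5), (w2,w0,w3), (w2,w0,w4), (w2,w1,w4), (w3,w1,w4).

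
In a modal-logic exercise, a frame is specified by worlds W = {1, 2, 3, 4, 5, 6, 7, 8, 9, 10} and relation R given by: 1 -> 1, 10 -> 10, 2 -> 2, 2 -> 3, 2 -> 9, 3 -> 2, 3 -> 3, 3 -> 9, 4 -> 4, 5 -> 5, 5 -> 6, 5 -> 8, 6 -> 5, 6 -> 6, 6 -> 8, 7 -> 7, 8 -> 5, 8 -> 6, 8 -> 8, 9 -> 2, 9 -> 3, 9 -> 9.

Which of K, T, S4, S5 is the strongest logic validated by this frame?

S5

Reflexive (axiom T): yes — every world is R-related to itself.
Transitive (axiom 4): yes — every two-step R-path is closed by a direct edge.
Euclidean (axiom 5): yes — any two successors of a common world are R-related.
So F validates K, T, S4, S5. The strongest is S5.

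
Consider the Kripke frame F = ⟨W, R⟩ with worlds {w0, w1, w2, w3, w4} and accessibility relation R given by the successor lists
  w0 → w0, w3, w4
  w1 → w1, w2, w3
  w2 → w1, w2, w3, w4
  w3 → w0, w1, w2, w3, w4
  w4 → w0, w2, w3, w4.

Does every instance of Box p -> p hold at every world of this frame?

The schema T characterises exactly the reflexive frames.
Reflexive: yes — every world is R-related to itself.

Yes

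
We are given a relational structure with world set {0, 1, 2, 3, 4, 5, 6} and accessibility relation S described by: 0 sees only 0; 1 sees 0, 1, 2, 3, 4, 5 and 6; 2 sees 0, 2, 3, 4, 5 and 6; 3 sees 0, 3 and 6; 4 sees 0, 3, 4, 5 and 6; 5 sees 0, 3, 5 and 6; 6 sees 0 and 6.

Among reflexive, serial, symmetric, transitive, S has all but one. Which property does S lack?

symmetric

Reflexive: yes — every world is S-related to itself.
Serial: yes — every world has a successor (e.g. 0 S 0).
Symmetric: no — 1 S 0 but not 0 S 1.
Transitive: yes — every two-step S-path is closed by a direct edge.
Only symmetric fails.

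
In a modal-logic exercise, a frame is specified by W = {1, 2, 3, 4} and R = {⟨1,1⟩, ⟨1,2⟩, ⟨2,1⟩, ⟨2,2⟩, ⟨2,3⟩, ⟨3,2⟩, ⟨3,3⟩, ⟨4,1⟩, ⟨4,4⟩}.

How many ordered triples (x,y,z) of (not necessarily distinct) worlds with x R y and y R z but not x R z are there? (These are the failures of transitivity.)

3

Enumerating: (1,2,3), (3,2,1), (4,1,2).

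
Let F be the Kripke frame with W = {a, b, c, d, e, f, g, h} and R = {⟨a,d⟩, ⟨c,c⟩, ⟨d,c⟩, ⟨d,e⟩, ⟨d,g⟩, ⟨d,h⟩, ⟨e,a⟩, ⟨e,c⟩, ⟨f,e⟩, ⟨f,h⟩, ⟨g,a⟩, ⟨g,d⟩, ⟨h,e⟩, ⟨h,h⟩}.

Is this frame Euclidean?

Euclidean: no — d R c and d R e, but not c R e.

No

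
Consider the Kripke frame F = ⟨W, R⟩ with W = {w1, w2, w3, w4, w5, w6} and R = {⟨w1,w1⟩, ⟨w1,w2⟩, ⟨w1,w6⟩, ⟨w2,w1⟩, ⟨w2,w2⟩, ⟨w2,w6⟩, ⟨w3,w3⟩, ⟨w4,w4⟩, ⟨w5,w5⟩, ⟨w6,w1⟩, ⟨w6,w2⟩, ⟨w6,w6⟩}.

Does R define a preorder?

Reflexive: yes — every world is R-related to itself.
Transitive: yes — every two-step R-path is closed by a direct edge.
So R is a preorder.

Yes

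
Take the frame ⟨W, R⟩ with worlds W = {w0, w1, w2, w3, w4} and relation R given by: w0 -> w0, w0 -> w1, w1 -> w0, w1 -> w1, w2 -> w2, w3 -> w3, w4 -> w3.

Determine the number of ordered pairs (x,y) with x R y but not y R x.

Enumerating: (w4,w3).

1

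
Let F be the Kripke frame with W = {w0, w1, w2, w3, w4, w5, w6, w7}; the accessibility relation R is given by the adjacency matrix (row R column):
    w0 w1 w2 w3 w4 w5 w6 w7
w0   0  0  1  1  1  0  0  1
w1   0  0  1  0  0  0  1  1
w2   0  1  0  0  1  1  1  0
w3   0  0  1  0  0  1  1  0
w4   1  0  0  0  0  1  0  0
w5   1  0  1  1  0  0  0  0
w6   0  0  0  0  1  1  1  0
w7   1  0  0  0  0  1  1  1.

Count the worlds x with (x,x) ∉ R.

Enumerating: w0, w1, w2, w3, w4, w5.

6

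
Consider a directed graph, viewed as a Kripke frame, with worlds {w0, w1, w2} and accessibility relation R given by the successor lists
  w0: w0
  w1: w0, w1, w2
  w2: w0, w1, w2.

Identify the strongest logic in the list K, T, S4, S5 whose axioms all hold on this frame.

S4

Reflexive (axiom T): yes — every world is R-related to itself.
Transitive (axiom 4): yes — every two-step R-path is closed by a direct edge.
Euclidean (axiom 5): no — w1 R w0 and w1 R w2, but not w0 R w2.
So F validates K, T, S4; S5 would additionally require R to be Euclidean. The strongest is S4.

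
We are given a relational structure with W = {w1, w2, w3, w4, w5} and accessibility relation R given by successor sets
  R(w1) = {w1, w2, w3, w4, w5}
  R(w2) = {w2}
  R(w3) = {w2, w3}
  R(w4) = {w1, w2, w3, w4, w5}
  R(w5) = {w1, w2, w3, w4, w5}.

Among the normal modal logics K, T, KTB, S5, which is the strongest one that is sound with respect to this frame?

Reflexive (axiom T): yes — every world is R-related to itself.
Symmetric (axiom B): no — w1 R w2 but not w2 R w1.
Euclidean (axiom 5): no — w1 R w2 and w1 R w3, but not w2 R w3.
So F validates K, T; KTB would additionally require R to be symmetric. The strongest is T.

T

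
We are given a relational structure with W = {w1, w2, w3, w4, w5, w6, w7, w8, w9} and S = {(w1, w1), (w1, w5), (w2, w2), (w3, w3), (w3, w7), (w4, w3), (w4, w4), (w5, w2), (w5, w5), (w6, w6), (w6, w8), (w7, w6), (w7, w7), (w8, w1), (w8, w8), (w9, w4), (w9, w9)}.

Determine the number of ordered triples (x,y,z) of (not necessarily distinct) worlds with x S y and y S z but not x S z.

Enumerating: (w1,w5,w2), (w3,w7,w6), (w4,w3,w7), (w6,w8,w1), (w7,w6,w8), (w8,w1,w5), (w9,w4,w3).

7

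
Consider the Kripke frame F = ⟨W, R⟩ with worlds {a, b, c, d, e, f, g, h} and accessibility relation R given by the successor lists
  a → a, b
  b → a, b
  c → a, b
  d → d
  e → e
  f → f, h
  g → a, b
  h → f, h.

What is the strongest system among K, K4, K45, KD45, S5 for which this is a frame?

KD45

Transitive (axiom 4): yes — every two-step R-path is closed by a direct edge.
Euclidean (axiom 5): yes — any two successors of a common world are R-related.
Serial (axiom D): yes — every world has a successor (e.g. a R a).
Reflexive (axiom T): no — c is not related to itself.
So F validates K, K4, K45, KD45; S5 would additionally require R to be reflexive. The strongest is KD45.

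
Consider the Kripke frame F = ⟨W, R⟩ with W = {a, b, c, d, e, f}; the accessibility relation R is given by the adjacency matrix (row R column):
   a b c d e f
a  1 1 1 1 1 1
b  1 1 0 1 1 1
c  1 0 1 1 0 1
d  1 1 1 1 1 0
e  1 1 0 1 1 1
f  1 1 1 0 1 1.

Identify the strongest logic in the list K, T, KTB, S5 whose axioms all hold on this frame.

KTB

Reflexive (axiom T): yes — every world is R-related to itself.
Symmetric (axiom B): yes — every pair in R has its reverse in R.
Euclidean (axiom 5): no — a R b and a R c, but not b R c.
So F validates K, T, KTB; S5 would additionally require R to be Euclidean. The strongest is KTB.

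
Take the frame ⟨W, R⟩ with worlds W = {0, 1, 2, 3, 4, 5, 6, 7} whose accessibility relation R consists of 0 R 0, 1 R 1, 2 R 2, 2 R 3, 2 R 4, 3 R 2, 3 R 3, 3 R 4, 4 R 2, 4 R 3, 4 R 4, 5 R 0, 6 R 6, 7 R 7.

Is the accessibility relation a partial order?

No

Reflexive: no — 5 is not related to itself.
Transitive: yes — every two-step R-path is closed by a direct edge.
Antisymmetric: no — 2 R 3 and 3 R 2 with 2 ≠ 3.
So R is not a partial order.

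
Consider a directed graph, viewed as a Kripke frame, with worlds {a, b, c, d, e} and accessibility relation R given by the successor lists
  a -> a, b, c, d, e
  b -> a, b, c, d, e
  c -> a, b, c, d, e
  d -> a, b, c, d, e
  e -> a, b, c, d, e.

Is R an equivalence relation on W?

Reflexive: yes — every world is R-related to itself.
Symmetric: yes — every pair in R has its reverse in R.
Transitive: yes — every two-step R-path is closed by a direct edge.
So R is an equivalence relation.

Yes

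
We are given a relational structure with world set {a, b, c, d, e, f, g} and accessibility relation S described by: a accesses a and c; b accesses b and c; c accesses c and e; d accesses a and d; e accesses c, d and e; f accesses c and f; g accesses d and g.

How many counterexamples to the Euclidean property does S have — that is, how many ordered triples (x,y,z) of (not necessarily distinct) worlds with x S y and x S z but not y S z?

8

Enumerating: (a,c,a), (b,c,b), (d,a,d), (e,c,d), (e,d,c), (e,d,e), (f,c,f), (g,d,g).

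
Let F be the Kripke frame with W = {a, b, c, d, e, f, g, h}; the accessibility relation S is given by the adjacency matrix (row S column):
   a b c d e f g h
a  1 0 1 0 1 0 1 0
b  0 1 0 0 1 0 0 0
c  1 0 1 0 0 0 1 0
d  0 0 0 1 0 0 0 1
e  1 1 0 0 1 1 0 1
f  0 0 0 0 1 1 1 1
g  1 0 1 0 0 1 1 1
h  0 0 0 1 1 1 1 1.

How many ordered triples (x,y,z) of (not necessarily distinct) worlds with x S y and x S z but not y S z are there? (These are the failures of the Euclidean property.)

32

Enumerating: (a,c,e), (a,e,c), (a,e,g), (a,g,e), (e,a,b), (e,a,f), (e,a,h), (e,b,a), (e,b,f), (e,b,h), (e,f,a), (e,f,b), … and 20 more.
Total: 32.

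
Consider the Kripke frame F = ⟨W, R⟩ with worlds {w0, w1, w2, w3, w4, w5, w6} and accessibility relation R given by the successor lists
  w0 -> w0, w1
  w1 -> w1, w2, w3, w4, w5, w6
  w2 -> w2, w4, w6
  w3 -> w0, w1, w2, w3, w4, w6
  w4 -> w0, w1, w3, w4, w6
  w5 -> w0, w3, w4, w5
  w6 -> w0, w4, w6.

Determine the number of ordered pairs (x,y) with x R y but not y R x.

Enumerating: (w0,w1), (w1,w2), (w1,w5), (w1,w6), (w2,w4), (w2,w6), (w3,w0), (w3,w2), (w3,w6), (w4,w0), (w5,w0), (w5,w3), (w5,w4), (w6,w0).

14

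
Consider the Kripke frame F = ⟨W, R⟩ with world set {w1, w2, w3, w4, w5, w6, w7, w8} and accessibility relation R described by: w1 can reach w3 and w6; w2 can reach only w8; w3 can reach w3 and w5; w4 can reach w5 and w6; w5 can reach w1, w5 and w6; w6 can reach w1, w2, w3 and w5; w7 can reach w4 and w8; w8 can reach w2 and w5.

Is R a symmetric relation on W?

No

Symmetric: no — w1 R w3 but not w3 R w1.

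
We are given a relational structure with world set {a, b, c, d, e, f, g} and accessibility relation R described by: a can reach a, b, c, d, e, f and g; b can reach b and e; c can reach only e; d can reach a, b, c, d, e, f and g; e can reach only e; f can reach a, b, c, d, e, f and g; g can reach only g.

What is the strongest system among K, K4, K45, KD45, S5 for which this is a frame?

K4

Transitive (axiom 4): yes — every two-step R-path is closed by a direct edge.
Euclidean (axiom 5): no — a R b and a R c, but not b R c.
Serial (axiom D): yes — every world has a successor (e.g. a R a).
Reflexive (axiom T): no — c is not related to itself.
So F validates K, K4; K45 would additionally require R to be Euclidean. The strongest is K4.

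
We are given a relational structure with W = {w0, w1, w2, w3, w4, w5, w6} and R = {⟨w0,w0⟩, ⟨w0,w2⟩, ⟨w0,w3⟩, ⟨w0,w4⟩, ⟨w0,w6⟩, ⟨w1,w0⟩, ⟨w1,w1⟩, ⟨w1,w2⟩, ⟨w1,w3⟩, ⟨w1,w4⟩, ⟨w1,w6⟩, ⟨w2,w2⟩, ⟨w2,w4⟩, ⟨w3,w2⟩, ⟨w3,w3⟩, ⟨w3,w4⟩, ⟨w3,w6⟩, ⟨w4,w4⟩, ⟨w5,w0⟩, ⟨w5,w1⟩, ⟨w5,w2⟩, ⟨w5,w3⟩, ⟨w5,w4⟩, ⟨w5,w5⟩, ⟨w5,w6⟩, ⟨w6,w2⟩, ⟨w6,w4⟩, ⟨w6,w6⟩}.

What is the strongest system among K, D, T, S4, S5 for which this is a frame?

S4

Serial (axiom D): yes — every world has a successor (e.g. w0 R w0).
Reflexive (axiom T): yes — every world is R-related to itself.
Transitive (axiom 4): yes — every two-step R-path is closed by a direct edge.
Euclidean (axiom 5): no — w0 R w2 and w0 R w3, but not w2 R w3.
So F validates K, D, T, S4; S5 would additionally require R to be Euclidean. The strongest is S4.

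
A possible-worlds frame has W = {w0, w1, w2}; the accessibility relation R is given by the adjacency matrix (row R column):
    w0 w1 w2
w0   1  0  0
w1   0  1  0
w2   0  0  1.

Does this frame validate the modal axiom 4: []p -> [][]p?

Yes

The schema 4 characterises exactly the transitive frames.
Transitive: yes — every two-step R-path is closed by a direct edge.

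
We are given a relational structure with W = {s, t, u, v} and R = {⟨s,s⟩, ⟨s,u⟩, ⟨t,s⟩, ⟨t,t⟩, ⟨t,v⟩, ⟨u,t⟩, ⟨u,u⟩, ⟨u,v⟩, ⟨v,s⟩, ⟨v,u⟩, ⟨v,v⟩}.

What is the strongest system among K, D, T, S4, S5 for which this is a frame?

T

Serial (axiom D): yes — every world has a successor (e.g. s R s).
Reflexive (axiom T): yes — every world is R-related to itself.
Transitive (axiom 4): no — s R u and u R t, but not s R t.
Euclidean (axiom 5): no — t R s and t R v, but not s R v.
So F validates K, D, T; S4 would additionally require R to be transitive. The strongest is T.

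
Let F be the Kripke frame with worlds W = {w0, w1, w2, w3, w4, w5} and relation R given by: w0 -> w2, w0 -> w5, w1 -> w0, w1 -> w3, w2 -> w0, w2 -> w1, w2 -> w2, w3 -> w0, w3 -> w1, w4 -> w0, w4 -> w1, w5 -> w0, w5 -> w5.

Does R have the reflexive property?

No

Reflexive: no — w0 is not related to itself.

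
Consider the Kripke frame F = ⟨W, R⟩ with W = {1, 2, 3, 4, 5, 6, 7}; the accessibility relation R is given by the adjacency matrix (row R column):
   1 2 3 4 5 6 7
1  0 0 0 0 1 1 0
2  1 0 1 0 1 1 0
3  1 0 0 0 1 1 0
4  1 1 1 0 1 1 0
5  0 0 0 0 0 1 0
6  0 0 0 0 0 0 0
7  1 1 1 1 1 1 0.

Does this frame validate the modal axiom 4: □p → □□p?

The schema 4 characterises exactly the transitive frames.
Transitive: yes — every two-step R-path is closed by a direct edge.

Yes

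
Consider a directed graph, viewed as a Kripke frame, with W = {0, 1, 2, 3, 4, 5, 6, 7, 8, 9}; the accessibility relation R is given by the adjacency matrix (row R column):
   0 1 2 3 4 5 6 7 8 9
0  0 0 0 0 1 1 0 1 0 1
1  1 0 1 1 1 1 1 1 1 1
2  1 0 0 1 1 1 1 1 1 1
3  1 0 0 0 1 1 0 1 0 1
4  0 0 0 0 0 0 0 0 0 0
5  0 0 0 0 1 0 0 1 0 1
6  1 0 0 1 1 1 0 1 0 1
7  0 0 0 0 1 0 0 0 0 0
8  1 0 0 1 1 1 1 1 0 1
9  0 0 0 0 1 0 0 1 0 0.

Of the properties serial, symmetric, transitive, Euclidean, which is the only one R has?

transitive

Serial: no — 4 has no R-successor.
Symmetric: no — 0 R 4 but not 4 R 0.
Transitive: yes — every two-step R-path is closed by a direct edge.
Euclidean: no — 0 R 4 and 0 R 5, but not 4 R 5.
Only transitive holds.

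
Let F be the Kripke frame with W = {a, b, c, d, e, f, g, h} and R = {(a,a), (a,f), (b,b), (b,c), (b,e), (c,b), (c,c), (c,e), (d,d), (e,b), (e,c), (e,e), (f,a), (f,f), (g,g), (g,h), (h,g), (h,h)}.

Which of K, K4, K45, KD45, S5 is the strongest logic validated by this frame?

S5

Transitive (axiom 4): yes — every two-step R-path is closed by a direct edge.
Euclidean (axiom 5): yes — any two successors of a common world are R-related.
Serial (axiom D): yes — every world has a successor (e.g. a R a).
Reflexive (axiom T): yes — every world is R-related to itself.
So F validates K, K4, K45, KD45, S5. The strongest is S5.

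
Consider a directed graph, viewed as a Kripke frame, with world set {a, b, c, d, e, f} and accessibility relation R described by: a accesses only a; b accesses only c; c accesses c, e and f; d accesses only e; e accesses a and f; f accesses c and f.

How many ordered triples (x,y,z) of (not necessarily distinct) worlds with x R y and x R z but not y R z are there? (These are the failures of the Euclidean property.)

6

Enumerating: (c,e,c), (c,e,e), (c,f,e), (d,e,e), (e,a,f), (e,f,a).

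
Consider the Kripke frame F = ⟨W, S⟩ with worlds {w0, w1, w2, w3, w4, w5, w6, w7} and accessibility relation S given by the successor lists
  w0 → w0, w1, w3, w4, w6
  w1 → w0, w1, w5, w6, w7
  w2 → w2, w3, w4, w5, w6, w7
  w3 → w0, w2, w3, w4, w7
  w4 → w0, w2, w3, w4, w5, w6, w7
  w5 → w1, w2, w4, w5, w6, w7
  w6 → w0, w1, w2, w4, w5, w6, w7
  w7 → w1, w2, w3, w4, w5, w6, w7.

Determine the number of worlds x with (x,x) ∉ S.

S is reflexive; there are no such worlds.

0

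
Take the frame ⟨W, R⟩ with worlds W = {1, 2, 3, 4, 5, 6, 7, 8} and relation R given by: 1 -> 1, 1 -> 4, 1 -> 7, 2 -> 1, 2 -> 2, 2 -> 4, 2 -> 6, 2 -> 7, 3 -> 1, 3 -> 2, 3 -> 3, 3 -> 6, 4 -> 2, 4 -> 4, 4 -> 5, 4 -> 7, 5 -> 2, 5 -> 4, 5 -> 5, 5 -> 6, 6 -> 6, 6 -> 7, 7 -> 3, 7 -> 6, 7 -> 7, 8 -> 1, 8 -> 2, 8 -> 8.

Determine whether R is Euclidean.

Euclidean: no — 1 R 7 and 1 R 4, but not 7 R 4.

No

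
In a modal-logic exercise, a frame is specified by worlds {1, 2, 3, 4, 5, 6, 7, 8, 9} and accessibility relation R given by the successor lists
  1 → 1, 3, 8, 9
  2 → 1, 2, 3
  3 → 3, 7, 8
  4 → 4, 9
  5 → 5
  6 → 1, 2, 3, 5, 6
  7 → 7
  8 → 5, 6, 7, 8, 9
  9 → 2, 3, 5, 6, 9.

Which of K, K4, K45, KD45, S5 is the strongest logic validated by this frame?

Transitive (axiom 4): no — 1 R 3 and 3 R 7, but not 1 R 7.
Euclidean (axiom 5): no — 1 R 3 and 1 R 9, but not 3 R 9.
Serial (axiom D): yes — every world has a successor (e.g. 1 R 1).
Reflexive (axiom T): yes — every world is R-related to itself.
So F validates K; K4 would additionally require R to be transitive. The strongest is K.

K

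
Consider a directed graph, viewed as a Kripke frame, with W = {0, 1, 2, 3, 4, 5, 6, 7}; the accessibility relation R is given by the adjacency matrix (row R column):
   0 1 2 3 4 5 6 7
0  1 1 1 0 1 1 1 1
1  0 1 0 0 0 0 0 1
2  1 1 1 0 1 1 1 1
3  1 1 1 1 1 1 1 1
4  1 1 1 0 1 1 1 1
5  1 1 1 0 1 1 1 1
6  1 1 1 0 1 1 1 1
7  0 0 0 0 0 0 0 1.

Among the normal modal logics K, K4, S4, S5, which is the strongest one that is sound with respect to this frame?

Transitive (axiom 4): yes — every two-step R-path is closed by a direct edge.
Reflexive (axiom T): yes — every world is R-related to itself.
Euclidean (axiom 5): no — 0 R 1 and 0 R 2, but not 1 R 2.
So F validates K, K4, S4; S5 would additionally require R to be Euclidean. The strongest is S4.

S4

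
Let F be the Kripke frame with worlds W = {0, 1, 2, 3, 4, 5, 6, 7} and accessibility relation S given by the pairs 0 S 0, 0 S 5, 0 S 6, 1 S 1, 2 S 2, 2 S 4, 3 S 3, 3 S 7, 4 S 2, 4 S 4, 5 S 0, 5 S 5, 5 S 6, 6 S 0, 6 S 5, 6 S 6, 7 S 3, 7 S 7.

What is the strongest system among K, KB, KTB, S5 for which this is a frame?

Symmetric (axiom B): yes — every pair in S has its reverse in S.
Reflexive (axiom T): yes — every world is S-related to itself.
Euclidean (axiom 5): yes — any two successors of a common world are S-related.
So F validates K, KB, KTB, S5. The strongest is S5.

S5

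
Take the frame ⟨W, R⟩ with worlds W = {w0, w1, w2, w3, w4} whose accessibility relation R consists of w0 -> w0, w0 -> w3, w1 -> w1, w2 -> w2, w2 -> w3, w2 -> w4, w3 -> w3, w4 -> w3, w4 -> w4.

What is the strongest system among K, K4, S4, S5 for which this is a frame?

S4

Transitive (axiom 4): yes — every two-step R-path is closed by a direct edge.
Reflexive (axiom T): yes — every world is R-related to itself.
Euclidean (axiom 5): no — w2 R w3 and w2 R w4, but not w3 R w4.
So F validates K, K4, S4; S5 would additionally require R to be Euclidean. The strongest is S4.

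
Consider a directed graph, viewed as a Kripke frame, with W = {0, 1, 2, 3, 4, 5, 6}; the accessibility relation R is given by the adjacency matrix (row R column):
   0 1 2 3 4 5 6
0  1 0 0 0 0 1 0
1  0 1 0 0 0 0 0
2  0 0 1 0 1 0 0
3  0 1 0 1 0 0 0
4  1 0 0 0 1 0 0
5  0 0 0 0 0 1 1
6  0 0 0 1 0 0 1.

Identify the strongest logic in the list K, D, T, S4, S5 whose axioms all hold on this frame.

T

Serial (axiom D): yes — every world has a successor (e.g. 0 R 0).
Reflexive (axiom T): yes — every world is R-related to itself.
Transitive (axiom 4): no — 0 R 5 and 5 R 6, but not 0 R 6.
Euclidean (axiom 5): no — 0 R 5 and 0 R 0, but not 5 R 0.
So F validates K, D, T; S4 would additionally require R to be transitive. The strongest is T.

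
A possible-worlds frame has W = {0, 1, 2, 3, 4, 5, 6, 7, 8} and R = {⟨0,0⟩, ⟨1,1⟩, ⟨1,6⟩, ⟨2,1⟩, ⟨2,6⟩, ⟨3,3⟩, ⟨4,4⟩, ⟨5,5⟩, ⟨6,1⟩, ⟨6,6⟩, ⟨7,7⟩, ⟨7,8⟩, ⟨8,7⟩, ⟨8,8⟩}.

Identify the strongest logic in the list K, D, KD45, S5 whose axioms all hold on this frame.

KD45

Serial (axiom D): yes — every world has a successor (e.g. 0 R 0).
Euclidean (axiom 5): yes — any two successors of a common world are R-related.
Transitive (axiom 4): yes — every two-step R-path is closed by a direct edge.
Reflexive (axiom T): no — 2 is not related to itself.
So F validates K, D, KD45; S5 would additionally require R to be reflexive. The strongest is KD45.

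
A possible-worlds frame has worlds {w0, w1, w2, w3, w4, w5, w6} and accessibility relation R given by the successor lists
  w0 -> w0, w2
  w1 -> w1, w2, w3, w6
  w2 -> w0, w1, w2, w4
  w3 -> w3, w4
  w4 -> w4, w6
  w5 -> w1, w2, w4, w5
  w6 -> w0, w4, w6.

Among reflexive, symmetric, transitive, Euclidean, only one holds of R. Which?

reflexive

Reflexive: yes — every world is R-related to itself.
Symmetric: no — w1 R w3 but not w3 R w1.
Transitive: no — w0 R w2 and w2 R w1, but not w0 R w1.
Euclidean: no — w1 R w2 and w1 R w3, but not w2 R w3.
Only reflexive holds.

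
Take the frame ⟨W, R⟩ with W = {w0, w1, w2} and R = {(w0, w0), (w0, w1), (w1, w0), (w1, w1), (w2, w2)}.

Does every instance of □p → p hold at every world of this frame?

The schema T characterises exactly the reflexive frames.
Reflexive: yes — every world is R-related to itself.

Yes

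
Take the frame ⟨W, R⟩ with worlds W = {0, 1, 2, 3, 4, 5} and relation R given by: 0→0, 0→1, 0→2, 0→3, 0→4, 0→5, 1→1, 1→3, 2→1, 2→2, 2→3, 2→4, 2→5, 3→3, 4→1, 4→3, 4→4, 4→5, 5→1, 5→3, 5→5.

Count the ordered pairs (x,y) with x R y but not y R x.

15

Enumerating: (0,1), (0,2), (0,3), (0,4), (0,5), (1,3), (2,1), (2,3), (2,4), (2,5), (4,1), (4,3), (4,5), (5,1), (5,3).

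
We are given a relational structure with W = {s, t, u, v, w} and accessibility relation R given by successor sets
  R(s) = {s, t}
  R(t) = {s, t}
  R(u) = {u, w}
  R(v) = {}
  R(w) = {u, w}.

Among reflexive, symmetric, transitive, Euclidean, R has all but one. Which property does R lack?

Reflexive: no — v is not related to itself.
Symmetric: yes — every pair in R has its reverse in R.
Transitive: yes — every two-step R-path is closed by a direct edge.
Euclidean: yes — any two successors of a common world are R-related.
Only reflexive fails.

reflexive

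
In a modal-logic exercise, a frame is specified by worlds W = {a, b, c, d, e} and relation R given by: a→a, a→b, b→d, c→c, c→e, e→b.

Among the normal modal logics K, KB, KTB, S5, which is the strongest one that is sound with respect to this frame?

K

Symmetric (axiom B): no — a R b but not b R a.
Reflexive (axiom T): no — b is not related to itself.
Euclidean (axiom 5): no — a R b and a R a, but not b R a.
So F validates K; KB would additionally require R to be symmetric. The strongest is K.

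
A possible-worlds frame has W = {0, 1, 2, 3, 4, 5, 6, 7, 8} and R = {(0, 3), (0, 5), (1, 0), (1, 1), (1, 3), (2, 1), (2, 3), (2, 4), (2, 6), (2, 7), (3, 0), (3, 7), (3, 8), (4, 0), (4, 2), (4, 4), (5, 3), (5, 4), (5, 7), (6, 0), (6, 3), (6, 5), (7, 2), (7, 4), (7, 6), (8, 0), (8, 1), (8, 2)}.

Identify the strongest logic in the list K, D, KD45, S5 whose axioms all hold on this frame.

D

Serial (axiom D): yes — every world has a successor (e.g. 0 R 3).
Euclidean (axiom 5): no — 0 R 3 and 0 R 5, but not 3 R 5.
Transitive (axiom 4): no — 0 R 3 and 3 R 7, but not 0 R 7.
Reflexive (axiom T): no — 0 is not related to itself.
So F validates K, D; KD45 would additionally require R to be Euclidean and transitive. The strongest is D.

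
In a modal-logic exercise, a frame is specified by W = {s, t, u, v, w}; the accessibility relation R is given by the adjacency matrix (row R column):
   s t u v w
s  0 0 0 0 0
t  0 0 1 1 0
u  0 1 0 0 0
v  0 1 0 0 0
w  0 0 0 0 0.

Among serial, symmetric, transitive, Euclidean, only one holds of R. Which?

symmetric

Serial: no — s has no R-successor.
Symmetric: yes — every pair in R has its reverse in R.
Transitive: no — u R t and t R v, but not u R v.
Euclidean: no — t R u and t R v, but not u R v.
Only symmetric holds.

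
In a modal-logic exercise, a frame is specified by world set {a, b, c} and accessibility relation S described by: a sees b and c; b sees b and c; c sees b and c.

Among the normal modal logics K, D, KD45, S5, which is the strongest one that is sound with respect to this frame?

Serial (axiom D): yes — every world has a successor (e.g. a S b).
Euclidean (axiom 5): yes — any two successors of a common world are S-related.
Transitive (axiom 4): yes — every two-step S-path is closed by a direct edge.
Reflexive (axiom T): no — a is not related to itself.
So F validates K, D, KD45; S5 would additionally require S to be reflexive. The strongest is KD45.

KD45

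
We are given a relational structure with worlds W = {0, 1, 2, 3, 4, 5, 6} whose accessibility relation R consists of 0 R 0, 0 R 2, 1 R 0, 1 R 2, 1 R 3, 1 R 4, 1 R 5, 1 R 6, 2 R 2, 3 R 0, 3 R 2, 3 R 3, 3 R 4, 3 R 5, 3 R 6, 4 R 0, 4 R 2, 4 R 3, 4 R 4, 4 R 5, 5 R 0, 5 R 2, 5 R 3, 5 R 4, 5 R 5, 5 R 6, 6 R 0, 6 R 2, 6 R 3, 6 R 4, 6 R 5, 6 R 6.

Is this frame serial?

Serial: yes — every world has a successor (e.g. 0 R 0).

Yes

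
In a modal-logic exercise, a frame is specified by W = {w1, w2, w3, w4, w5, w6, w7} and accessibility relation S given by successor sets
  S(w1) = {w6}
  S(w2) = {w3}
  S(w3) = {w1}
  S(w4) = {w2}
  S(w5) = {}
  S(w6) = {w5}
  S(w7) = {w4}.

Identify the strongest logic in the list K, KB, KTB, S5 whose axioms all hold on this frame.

K

Symmetric (axiom B): no — w1 S w6 but not w6 S w1.
Reflexive (axiom T): no — w1 is not related to itself.
Euclidean (axiom 5): no — w1 S w6 and w1 S w6, but not w6 S w6.
So F validates K; KB would additionally require S to be symmetric. The strongest is K.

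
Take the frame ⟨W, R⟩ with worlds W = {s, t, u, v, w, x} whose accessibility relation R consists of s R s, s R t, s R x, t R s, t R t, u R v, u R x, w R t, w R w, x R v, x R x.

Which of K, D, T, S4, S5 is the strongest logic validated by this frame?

K

Serial (axiom D): no — v has no R-successor.
Reflexive (axiom T): no — u is not related to itself.
Transitive (axiom 4): no — s R x and x R v, but not s R v.
Euclidean (axiom 5): no — s R t and s R x, but not t R x.
So F validates K; D would additionally require R to be serial. The strongest is K.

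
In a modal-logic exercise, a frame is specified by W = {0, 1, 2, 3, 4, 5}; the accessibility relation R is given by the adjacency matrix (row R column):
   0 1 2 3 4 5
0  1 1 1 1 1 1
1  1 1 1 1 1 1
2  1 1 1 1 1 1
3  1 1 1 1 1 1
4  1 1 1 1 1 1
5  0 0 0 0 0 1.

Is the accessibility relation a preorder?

Yes

Reflexive: yes — every world is R-related to itself.
Transitive: yes — every two-step R-path is closed by a direct edge.
So R is a preorder.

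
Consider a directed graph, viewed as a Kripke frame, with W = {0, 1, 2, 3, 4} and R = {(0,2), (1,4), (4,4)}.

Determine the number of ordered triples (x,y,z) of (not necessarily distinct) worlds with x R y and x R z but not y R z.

Enumerating: (0,2,2).

1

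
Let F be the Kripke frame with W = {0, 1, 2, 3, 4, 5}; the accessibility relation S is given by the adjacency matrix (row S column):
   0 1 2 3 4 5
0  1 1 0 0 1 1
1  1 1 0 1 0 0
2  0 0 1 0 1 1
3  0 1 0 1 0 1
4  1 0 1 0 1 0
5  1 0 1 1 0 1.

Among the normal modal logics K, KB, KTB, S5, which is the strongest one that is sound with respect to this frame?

KTB

Symmetric (axiom B): yes — every pair in S has its reverse in S.
Reflexive (axiom T): yes — every world is S-related to itself.
Euclidean (axiom 5): no — 0 S 1 and 0 S 4, but not 1 S 4.
So F validates K, KB, KTB; S5 would additionally require S to be Euclidean. The strongest is KTB.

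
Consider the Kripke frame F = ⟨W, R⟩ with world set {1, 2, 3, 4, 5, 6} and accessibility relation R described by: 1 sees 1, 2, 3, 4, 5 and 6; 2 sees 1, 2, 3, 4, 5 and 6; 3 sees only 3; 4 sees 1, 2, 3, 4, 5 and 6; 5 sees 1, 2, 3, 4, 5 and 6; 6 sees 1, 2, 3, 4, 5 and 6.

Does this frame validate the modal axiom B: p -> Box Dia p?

By correspondence theory, B is valid on a frame iff R is symmetric.
Symmetric: no — 1 R 3 but not 3 R 1.

No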